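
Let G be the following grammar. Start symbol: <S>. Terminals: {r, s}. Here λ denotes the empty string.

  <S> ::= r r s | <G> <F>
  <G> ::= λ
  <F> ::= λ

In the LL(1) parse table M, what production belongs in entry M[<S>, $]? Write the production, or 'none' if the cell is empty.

FIRST(<G>) = {λ}
FIRST(<F>) = {λ}
FIRST(<S>) = {λ, r}  (via <G> <F>)
FOLLOW(<S>) includes $ since <S> is the start symbol.
FOLLOW(<S>): <S> appears on no right-hand side. Thus FOLLOW(<S>) = {$}.
For <S> ::= r r s: FIRST(r r s) = {r}, so it goes in M[<S>, t] for t ∈ {r}.
For <S> ::= <G> <F>: FIRST(<G> <F>) = {λ}, so it goes in M[<S>, t] for t ∈ {}; since λ ∈ FIRST, also for every t ∈ FOLLOW(<S>) = {$}.

<S> ::= <G> <F>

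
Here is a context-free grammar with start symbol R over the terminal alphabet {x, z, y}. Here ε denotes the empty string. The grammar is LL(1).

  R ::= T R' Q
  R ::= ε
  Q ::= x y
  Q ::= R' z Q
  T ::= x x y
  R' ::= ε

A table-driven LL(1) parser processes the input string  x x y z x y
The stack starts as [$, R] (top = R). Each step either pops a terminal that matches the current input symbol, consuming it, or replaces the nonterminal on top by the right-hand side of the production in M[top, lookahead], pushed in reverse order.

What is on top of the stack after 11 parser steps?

y

step 1: stack=$ R  input=x x y z x y $  — expand R ::= T R' Q
step 2: stack=$ Q R' T  input=x x y z x y $  — expand T ::= x x y
step 3: stack=$ Q R' y x x  input=x x y z x y $  — match x
step 4: stack=$ Q R' y x  input=x y z x y $  — match x
step 5: stack=$ Q R' y  input=y z x y $  — match y
step 6: stack=$ Q R'  input=z x y $  — expand R' ::= ε
step 7: stack=$ Q  input=z x y $  — expand Q ::= R' z Q
step 8: stack=$ Q z R'  input=z x y $  — expand R' ::= ε
step 9: stack=$ Q z  input=z x y $  — match z
step 10: stack=$ Q  input=x y $  — expand Q ::= x y
step 11: stack=$ y x  input=x y $  — match x
Stack after step 11: $ y (top = y).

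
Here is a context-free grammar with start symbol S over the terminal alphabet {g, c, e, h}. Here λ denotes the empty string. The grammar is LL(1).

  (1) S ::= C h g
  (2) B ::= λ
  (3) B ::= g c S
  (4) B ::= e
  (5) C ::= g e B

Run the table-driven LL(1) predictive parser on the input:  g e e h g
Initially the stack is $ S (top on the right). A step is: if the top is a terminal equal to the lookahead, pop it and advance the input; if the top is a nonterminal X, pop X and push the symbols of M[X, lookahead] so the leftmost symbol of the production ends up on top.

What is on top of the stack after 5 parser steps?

e

     Stack        Input        Action
  1  $ S          g e e h g $  expand S ::= C h g
  2  $ g h C      g e e h g $  expand C ::= g e B
  3  $ g h B e g  g e e h g $  match g
  4  $ g h B e    e e h g $    match e
  5  $ g h B      e h g $      expand B ::= e
Stack after step 5: $ g h e (top = e).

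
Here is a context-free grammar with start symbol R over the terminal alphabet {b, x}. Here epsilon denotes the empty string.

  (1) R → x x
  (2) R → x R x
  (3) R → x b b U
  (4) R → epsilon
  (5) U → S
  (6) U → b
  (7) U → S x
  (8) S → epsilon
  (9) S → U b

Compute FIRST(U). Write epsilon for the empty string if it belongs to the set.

{epsilon, b, x}

FIRST(R) = {epsilon, x}
FIRST(U) = {epsilon, b, x}  (via S, S x)
FIRST(S) = {epsilon, b, x}  (via U b)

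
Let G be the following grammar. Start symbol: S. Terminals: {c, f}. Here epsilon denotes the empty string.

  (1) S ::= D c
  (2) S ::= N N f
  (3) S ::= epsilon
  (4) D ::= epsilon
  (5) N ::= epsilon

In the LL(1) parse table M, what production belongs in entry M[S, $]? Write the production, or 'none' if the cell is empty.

FIRST(D): from D::=epsilon we get {epsilon}. So FIRST(D) = {epsilon}.
FIRST(N): from N::=epsilon we get {epsilon}. So FIRST(N) = {epsilon}.
FIRST(S): from S::=D c we get {c}; from S::=N N f we get {f}; from S::=epsilon we get {epsilon}. So FIRST(S) = {epsilon, c, f}.
FOLLOW(S) includes $ since S is the start symbol.
FOLLOW(S): S appears on no right-hand side. Thus FOLLOW(S) = {$}.
For S ::= D c: FIRST(D c) = {c}, so it goes in M[S, t] for t ∈ {c}.
For S ::= N N f: FIRST(N N f) = {f}, so it goes in M[S, t] for t ∈ {f}.
For S ::= epsilon: FIRST(epsilon) = {epsilon}, so it goes in M[S, t] for t ∈ {}; since epsilon ∈ FIRST, also for every t ∈ FOLLOW(S) = {$}.

S ::= epsilon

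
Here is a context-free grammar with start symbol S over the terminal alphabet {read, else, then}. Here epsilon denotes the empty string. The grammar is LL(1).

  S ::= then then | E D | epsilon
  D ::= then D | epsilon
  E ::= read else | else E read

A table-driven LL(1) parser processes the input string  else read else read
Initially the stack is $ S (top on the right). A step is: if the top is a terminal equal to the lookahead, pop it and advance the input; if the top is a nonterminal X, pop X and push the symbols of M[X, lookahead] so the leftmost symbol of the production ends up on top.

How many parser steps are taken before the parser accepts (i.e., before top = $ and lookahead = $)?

8

step 1: stack=$ S  input=else read else read $  — expand S ::= E D
step 2: stack=$ D E  input=else read else read $  — expand E ::= else E read
step 3: stack=$ D read E else  input=else read else read $  — match else
step 4: stack=$ D read E  input=read else read $  — expand E ::= read else
step 5: stack=$ D read else read  input=read else read $  — match read
step 6: stack=$ D read else  input=else read $  — match else
step 7: stack=$ D read  input=read $  — match read
step 8: stack=$ D  input=$  — expand D ::= epsilon
Accept reached after 8 steps.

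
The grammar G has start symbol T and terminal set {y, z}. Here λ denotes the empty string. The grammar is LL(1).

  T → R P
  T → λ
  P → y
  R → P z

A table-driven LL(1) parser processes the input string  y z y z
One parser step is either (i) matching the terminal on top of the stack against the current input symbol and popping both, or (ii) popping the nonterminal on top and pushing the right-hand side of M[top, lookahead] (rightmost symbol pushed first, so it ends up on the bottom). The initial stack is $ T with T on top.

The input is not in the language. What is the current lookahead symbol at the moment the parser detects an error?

z

     Stack    Input      Action
  1  $ T      y z y z $  expand T → R P
  2  $ P R    y z y z $  expand R → P z
  3  $ P z P  y z y z $  expand P → y
  4  $ P z y  y z y z $  match y
  5  $ P z    z y z $    match z
  6  $ P      y z $      expand P → y
  7  $ y      y z $      match y
  8  $        z $        error: stack empty but input remains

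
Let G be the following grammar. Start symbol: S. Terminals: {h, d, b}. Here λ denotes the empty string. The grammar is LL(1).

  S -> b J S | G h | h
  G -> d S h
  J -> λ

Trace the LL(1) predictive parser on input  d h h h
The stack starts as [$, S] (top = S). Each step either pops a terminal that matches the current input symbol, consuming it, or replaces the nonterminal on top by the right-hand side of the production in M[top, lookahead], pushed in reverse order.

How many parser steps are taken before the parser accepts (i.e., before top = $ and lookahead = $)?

7

step 1: stack=$ S  input=d h h h $  — expand S -> G h
step 2: stack=$ h G  input=d h h h $  — expand G -> d S h
step 3: stack=$ h h S d  input=d h h h $  — match d
step 4: stack=$ h h S  input=h h h $  — expand S -> h
step 5: stack=$ h h h  input=h h h $  — match h
step 6: stack=$ h h  input=h h $  — match h
step 7: stack=$ h  input=h $  — match h
Accept reached after 7 steps.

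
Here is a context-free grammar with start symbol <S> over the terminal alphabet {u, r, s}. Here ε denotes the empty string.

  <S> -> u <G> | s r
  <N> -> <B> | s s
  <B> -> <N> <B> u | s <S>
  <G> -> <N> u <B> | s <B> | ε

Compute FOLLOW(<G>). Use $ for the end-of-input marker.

FIRST(<S>) = {s, u}
FIRST(<N>) = {s}  (via <B>)
FIRST(<B>) = {s}  (via <N> <B> u)
FIRST(<G>) = {ε, s}  (via <N> u <B>)
FOLLOW(<S>) includes $ since <S> is the start symbol.
FOLLOW(<N>): in <B>-><N> <B> u, <N> is followed by <B> u with FIRST {s}; in <G>-><N> u <B>, <N> is followed by u <B> with FIRST {u}. Thus FOLLOW(<N>) = {s, u}.
FOLLOW(<S>): in <B>->s <S>, the suffix after <S> is empty, so FOLLOW(<S>) ⊇ FOLLOW(<B>) = {$, s, u}. Thus FOLLOW(<S>) = {$, s, u}.
FOLLOW(<G>): in <S>->u <G>, the suffix after <G> is empty, so FOLLOW(<G>) ⊇ FOLLOW(<S>) = {$, s, u}. Thus FOLLOW(<G>) = {$, s, u}.
FOLLOW(<B>): in <N>-><B>, the suffix after <B> is empty, so FOLLOW(<B>) ⊇ FOLLOW(<N>) = {s, u}; in <B>-><N> <B> u, <B> is followed by u with FIRST {u}; in <G>-><N> u <B>, the suffix after <B> is empty, so FOLLOW(<B>) ⊇ FOLLOW(<G>) = {$, s, u}; in <G>->s <B>, the suffix after <B> is empty, so FOLLOW(<B>) ⊇ FOLLOW(<G>) = {$, s, u}. Thus FOLLOW(<B>) = {$, s, u}.

{$, s, u}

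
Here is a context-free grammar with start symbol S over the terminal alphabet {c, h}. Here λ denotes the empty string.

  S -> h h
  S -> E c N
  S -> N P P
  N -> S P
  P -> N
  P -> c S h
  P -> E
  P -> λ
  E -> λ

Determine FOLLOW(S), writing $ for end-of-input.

{$, c, h}

FIRST(E): from E->λ we get {λ}. So FIRST(E) = {λ}.
FIRST(S): from S->h h we get {h}; from S->E c N we get {c}; from S->N P P we get {c, h}. So FIRST(S) = {c, h}.
FIRST(N): from N->S P we get {c, h}. So FIRST(N) = {c, h}.
FIRST(P): from P->N we get {c, h}; from P->c S h we get {c}; from P->E we get {λ}; from P->λ we get {λ}. So FIRST(P) = {λ, c, h}.
FOLLOW(S) includes $ since S is the start symbol.
FOLLOW(S): in N->S P, S is followed by P with FIRST {λ, c, h}; in N->S P, the suffix after S is nullable, so FOLLOW(S) ⊇ FOLLOW(N) = {$, c, h}; in P->c S h, S is followed by h with FIRST {h}. Thus FOLLOW(S) = {$, c, h}.
FOLLOW(N): in S->E c N, the suffix after N is empty, so FOLLOW(N) ⊇ FOLLOW(S) = {$, c, h}; in S->N P P, N is followed by P P with FIRST {λ, c, h}; in S->N P P, the suffix after N is nullable, so FOLLOW(N) ⊇ FOLLOW(S) = {$, c, h}; in P->N, the suffix after N is empty, so FOLLOW(N) ⊇ FOLLOW(P) = {$, c, h}. Thus FOLLOW(N) = {$, c, h}.
FOLLOW(P): in S->N P P (occurrence 1), P is followed by P with FIRST {λ, c, h}; in S->N P P (occurrence 1), the suffix after P is nullable, so FOLLOW(P) ⊇ FOLLOW(S) = {$, c, h}; in S->N P P (occurrence 2), the suffix after P is empty, so FOLLOW(P) ⊇ FOLLOW(S) = {$, c, h}; in N->S P, the suffix after P is empty, so FOLLOW(P) ⊇ FOLLOW(N) = {$, c, h}. Thus FOLLOW(P) = {$, c, h}.
FOLLOW(E): in S->E c N, E is followed by c N with FIRST {c}; in P->E, the suffix after E is empty, so FOLLOW(E) ⊇ FOLLOW(P) = {$, c, h}. Thus FOLLOW(E) = {$, c, h}.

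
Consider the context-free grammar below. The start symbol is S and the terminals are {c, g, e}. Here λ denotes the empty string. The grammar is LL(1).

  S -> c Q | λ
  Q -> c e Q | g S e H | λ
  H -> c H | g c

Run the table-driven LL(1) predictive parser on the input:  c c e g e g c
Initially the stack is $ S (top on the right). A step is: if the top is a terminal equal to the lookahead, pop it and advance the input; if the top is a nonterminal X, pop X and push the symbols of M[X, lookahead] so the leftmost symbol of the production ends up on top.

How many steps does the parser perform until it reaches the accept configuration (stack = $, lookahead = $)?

12

step 1: stack=$ S  input=c c e g e g c $  — expand S -> c Q
step 2: stack=$ Q c  input=c c e g e g c $  — match c
step 3: stack=$ Q  input=c e g e g c $  — expand Q -> c e Q
step 4: stack=$ Q e c  input=c e g e g c $  — match c
step 5: stack=$ Q e  input=e g e g c $  — match e
step 6: stack=$ Q  input=g e g c $  — expand Q -> g S e H
step 7: stack=$ H e S g  input=g e g c $  — match g
step 8: stack=$ H e S  input=e g c $  — expand S -> λ
step 9: stack=$ H e  input=e g c $  — match e
step 10: stack=$ H  input=g c $  — expand H -> g c
step 11: stack=$ c g  input=g c $  — match g
step 12: stack=$ c  input=c $  — match c
Accept reached after 12 steps.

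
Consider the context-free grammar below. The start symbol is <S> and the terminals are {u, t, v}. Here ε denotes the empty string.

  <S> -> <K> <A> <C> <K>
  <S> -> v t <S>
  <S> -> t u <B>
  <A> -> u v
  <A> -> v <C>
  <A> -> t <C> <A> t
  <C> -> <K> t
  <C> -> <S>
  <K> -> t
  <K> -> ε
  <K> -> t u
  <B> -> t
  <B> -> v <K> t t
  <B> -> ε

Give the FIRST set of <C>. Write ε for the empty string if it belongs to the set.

{t, u, v}

FIRST(<A>): from <A>->u v we get {u}; from <A>->v <C> we get {v}; from <A>->t <C> <A> t we get {t}. So FIRST(<A>) = {t, u, v}.
FIRST(<K>): from <K>->t we get {t}; from <K>->ε we get {ε}; from <K>->t u we get {t}. So FIRST(<K>) = {ε, t}.
FIRST(<B>): from <B>->t we get {t}; from <B>->v <K> t t we get {v}; from <B>->ε we get {ε}. So FIRST(<B>) = {ε, t, v}.
FIRST(<S>): from <S>-><K> <A> <C> <K> we get {t, u, v}; from <S>->v t <S> we get {v}; from <S>->t u <B> we get {t}. So FIRST(<S>) = {t, u, v}.
FIRST(<C>): from <C>-><K> t we get {t}; from <C>-><S> we get {t, u, v}. So FIRST(<C>) = {t, u, v}.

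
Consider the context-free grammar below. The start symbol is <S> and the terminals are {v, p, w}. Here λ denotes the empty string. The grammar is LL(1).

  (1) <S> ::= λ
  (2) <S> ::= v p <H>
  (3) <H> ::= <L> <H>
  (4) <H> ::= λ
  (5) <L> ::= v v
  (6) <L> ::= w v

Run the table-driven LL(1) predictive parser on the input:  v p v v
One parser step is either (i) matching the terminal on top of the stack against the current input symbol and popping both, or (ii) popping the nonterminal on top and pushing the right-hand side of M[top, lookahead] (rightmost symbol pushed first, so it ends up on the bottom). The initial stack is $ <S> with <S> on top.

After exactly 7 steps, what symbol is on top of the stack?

step 1: stack=$ <S>  input=v p v v $  — expand <S> ::= v p <H>
step 2: stack=$ <H> p v  input=v p v v $  — match v
step 3: stack=$ <H> p  input=p v v $  — match p
step 4: stack=$ <H>  input=v v $  — expand <H> ::= <L> <H>
step 5: stack=$ <H> <L>  input=v v $  — expand <L> ::= v v
step 6: stack=$ <H> v v  input=v v $  — match v
step 7: stack=$ <H> v  input=v $  — match v
Stack after step 7: $ <H> (top = <H>).

<H>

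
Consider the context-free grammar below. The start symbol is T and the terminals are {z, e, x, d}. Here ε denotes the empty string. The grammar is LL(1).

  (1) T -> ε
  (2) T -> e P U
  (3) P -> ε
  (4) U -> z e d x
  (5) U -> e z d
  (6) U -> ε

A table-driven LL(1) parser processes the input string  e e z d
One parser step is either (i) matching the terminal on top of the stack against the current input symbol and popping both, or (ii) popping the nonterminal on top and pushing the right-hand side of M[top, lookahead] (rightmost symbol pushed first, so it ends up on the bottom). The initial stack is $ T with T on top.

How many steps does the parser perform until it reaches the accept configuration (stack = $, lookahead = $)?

     Stack    Input      Action
  1  $ T      e e z d $  expand T -> e P U
  2  $ U P e  e e z d $  match e
  3  $ U P    e z d $    expand P -> ε
  4  $ U      e z d $    expand U -> e z d
  5  $ d z e  e z d $    match e
  6  $ d z    z d $      match z
  7  $ d      d $        match d
Accept reached after 7 steps.

7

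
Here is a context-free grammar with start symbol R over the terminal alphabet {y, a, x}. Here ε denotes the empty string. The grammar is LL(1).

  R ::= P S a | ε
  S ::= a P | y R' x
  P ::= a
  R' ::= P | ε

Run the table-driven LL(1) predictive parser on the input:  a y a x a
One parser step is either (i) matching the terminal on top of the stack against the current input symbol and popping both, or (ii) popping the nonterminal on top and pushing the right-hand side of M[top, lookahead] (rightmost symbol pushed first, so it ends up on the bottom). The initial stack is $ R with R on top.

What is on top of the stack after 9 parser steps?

a

step 1: stack=$ R  input=a y a x a $  — expand R ::= P S a
step 2: stack=$ a S P  input=a y a x a $  — expand P ::= a
step 3: stack=$ a S a  input=a y a x a $  — match a
step 4: stack=$ a S  input=y a x a $  — expand S ::= y R' x
step 5: stack=$ a x R' y  input=y a x a $  — match y
step 6: stack=$ a x R'  input=a x a $  — expand R' ::= P
step 7: stack=$ a x P  input=a x a $  — expand P ::= a
step 8: stack=$ a x a  input=a x a $  — match a
step 9: stack=$ a x  input=x a $  — match x
Stack after step 9: $ a (top = a).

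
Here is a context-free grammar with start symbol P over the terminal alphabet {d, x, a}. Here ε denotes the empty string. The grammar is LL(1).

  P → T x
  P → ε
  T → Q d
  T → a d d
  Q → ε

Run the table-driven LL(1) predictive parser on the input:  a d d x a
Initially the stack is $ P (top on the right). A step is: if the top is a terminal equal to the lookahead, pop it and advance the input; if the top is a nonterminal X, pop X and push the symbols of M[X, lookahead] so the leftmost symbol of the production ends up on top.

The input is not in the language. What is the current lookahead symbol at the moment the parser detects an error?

     Stack      Input        Action
  1  $ P        a d d x a $  expand P → T x
  2  $ x T      a d d x a $  expand T → a d d
  3  $ x d d a  a d d x a $  match a
  4  $ x d d    d d x a $    match d
  5  $ x d      d x a $      match d
  6  $ x        x a $        match x
  7  $          a $          error: stack empty but input remains

a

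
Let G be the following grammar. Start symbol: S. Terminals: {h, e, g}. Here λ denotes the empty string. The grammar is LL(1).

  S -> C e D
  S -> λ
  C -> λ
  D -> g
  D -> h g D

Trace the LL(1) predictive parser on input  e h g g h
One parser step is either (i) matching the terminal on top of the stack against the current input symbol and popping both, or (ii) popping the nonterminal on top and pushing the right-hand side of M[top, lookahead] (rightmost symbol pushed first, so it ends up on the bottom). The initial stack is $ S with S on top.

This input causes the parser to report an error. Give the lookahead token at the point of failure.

step 1: stack=$ S  input=e h g g h $  — expand S -> C e D
step 2: stack=$ D e C  input=e h g g h $  — expand C -> λ
step 3: stack=$ D e  input=e h g g h $  — match e
step 4: stack=$ D  input=h g g h $  — expand D -> h g D
step 5: stack=$ D g h  input=h g g h $  — match h
step 6: stack=$ D g  input=g g h $  — match g
step 7: stack=$ D  input=g h $  — expand D -> g
step 8: stack=$ g  input=g h $  — match g
step 9: stack=$  input=h $  — error: stack empty but input remains

h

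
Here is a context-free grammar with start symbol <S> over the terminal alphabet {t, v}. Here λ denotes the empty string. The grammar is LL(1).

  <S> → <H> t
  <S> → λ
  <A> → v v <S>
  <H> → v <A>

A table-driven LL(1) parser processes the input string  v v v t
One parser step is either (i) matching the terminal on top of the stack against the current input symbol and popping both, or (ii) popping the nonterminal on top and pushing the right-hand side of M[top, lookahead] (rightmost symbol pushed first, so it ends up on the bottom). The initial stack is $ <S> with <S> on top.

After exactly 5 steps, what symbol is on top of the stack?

v

     Stack        Input      Action
  1  $ <S>        v v v t $  expand <S> → <H> t
  2  $ t <H>      v v v t $  expand <H> → v <A>
  3  $ t <A> v    v v v t $  match v
  4  $ t <A>      v v t $    expand <A> → v v <S>
  5  $ t <S> v v  v v t $    match v
Stack after step 5: $ t <S> v (top = v).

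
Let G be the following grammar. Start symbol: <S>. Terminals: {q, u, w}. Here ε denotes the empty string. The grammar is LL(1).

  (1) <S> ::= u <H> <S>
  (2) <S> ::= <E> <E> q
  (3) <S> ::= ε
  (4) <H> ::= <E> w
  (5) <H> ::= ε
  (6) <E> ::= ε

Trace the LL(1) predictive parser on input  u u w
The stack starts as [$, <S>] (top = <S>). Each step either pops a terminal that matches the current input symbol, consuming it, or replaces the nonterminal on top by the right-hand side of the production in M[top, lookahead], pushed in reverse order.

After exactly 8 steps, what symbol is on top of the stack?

<S>

step 1: stack=$ <S>  input=u u w $  — expand <S> ::= u <H> <S>
step 2: stack=$ <S> <H> u  input=u u w $  — match u
step 3: stack=$ <S> <H>  input=u w $  — expand <H> ::= ε
step 4: stack=$ <S>  input=u w $  — expand <S> ::= u <H> <S>
step 5: stack=$ <S> <H> u  input=u w $  — match u
step 6: stack=$ <S> <H>  input=w $  — expand <H> ::= <E> w
step 7: stack=$ <S> w <E>  input=w $  — expand <E> ::= ε
step 8: stack=$ <S> w  input=w $  — match w
Stack after step 8: $ <S> (top = <S>).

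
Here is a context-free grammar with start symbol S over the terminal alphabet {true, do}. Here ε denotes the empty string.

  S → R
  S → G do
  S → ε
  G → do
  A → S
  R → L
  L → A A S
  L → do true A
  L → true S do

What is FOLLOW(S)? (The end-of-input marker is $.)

FIRST(G): from G→do we get {do}. So FIRST(G) = {do}.
FIRST(S): from S→R we get {ε, do, true}; from S→G do we get {do}; from S→ε we get {ε}. So FIRST(S) = {ε, do, true}.
FIRST(A): from A→S we get {ε, do, true}. So FIRST(A) = {ε, do, true}.
FIRST(L): from L→A A S we get {ε, do, true}; from L→do true A we get {do}; from L→true S do we get {true}. So FIRST(L) = {ε, do, true}.
FIRST(R): from R→L we get {ε, do, true}. So FIRST(R) = {ε, do, true}.
FOLLOW(S) includes $ since S is the start symbol.
FOLLOW(G): in S→G do, G is followed by do with FIRST {do}. Thus FOLLOW(G) = {do}.
FOLLOW(S): in A→S, the suffix after S is empty, so FOLLOW(S) ⊇ FOLLOW(A) = {$, do, true}; in L→A A S, the suffix after S is empty, so FOLLOW(S) ⊇ FOLLOW(L) = {$, do, true}; in L→true S do, S is followed by do with FIRST {do}. Thus FOLLOW(S) = {$, do, true}.
FOLLOW(R): in S→R, the suffix after R is empty, so FOLLOW(R) ⊇ FOLLOW(S) = {$, do, true}. Thus FOLLOW(R) = {$, do, true}.
FOLLOW(L): in R→L, the suffix after L is empty, so FOLLOW(L) ⊇ FOLLOW(R) = {$, do, true}. Thus FOLLOW(L) = {$, do, true}.
FOLLOW(A): in L→A A S (occurrence 1), A is followed by A S with FIRST {ε, do, true}; in L→A A S (occurrence 1), the suffix after A is nullable, so FOLLOW(A) ⊇ FOLLOW(L) = {$, do, true}; in L→A A S (occurrence 2), A is followed by S with FIRST {ε, do, true}; in L→A A S (occurrence 2), the suffix after A is nullable, so FOLLOW(A) ⊇ FOLLOW(L) = {$, do, true}; in L→do true A, the suffix after A is empty, so FOLLOW(A) ⊇ FOLLOW(L) = {$, do, true}. Thus FOLLOW(A) = {$, do, true}.

{$, do, true}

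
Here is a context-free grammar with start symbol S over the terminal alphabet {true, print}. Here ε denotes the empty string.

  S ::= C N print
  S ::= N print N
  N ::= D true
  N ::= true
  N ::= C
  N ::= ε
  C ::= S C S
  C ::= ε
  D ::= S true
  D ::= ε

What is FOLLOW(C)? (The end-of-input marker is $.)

FIRST(S) = {print, true}  (via C N print, N print N)
FIRST(C) = {ε, print, true}  (via S C S)
FIRST(D) = {ε, print, true}  (via S true)
FIRST(N) = {ε, print, true}  (via D true, C)
FOLLOW(S) includes $ since S is the start symbol.
FOLLOW(D): in N::=D true, D is followed by true with FIRST {true}. Thus FOLLOW(D) = {true}.
FOLLOW(S): in C::=S C S (occurrence 1), S is followed by C S with FIRST {print, true}; in C::=S C S (occurrence 2), the suffix after S is empty, so FOLLOW(S) ⊇ FOLLOW(C) = {$, print, true}; in D::=S true, S is followed by true with FIRST {true}. Thus FOLLOW(S) = {$, print, true}.
FOLLOW(N): in S::=C N print, N is followed by print with FIRST {print}; in S::=N print N (occurrence 1), N is followed by print N with FIRST {print}; in S::=N print N (occurrence 2), the suffix after N is empty, so FOLLOW(N) ⊇ FOLLOW(S) = {$, print, true}. Thus FOLLOW(N) = {$, print, true}.
FOLLOW(C): in S::=C N print, C is followed by N print with FIRST {print, true}; in N::=C, the suffix after C is empty, so FOLLOW(C) ⊇ FOLLOW(N) = {$, print, true}; in C::=S C S, C is followed by S with FIRST {print, true}. Thus FOLLOW(C) = {$, print, true}.

{$, print, true}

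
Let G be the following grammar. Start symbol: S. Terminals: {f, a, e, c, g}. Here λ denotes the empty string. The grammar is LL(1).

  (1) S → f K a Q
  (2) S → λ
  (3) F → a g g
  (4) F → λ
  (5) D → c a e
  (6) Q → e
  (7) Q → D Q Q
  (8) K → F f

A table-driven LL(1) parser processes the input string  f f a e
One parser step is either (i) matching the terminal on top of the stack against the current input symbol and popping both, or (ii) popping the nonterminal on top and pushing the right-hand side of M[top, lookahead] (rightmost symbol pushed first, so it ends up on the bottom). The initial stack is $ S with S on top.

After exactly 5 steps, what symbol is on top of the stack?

a

     Stack      Input      Action
  1  $ S        f f a e $  expand S → f K a Q
  2  $ Q a K f  f f a e $  match f
  3  $ Q a K    f a e $    expand K → F f
  4  $ Q a f F  f a e $    expand F → λ
  5  $ Q a f    f a e $    match f
Stack after step 5: $ Q a (top = a).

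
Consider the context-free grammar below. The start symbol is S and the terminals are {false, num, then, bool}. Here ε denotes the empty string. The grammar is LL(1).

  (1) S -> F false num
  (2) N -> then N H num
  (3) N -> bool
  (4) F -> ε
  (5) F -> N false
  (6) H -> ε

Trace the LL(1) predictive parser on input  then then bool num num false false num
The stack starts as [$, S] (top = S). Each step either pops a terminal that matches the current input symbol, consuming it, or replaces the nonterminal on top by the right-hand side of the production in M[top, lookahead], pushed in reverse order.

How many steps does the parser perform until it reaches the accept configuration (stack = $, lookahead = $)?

15

step 1: stack=$ S  input=then then bool num num false false num $  — expand S -> F false num
step 2: stack=$ num false F  input=then then bool num num false false num $  — expand F -> N false
step 3: stack=$ num false false N  input=then then bool num num false false num $  — expand N -> then N H num
step 4: stack=$ num false false num H N then  input=then then bool num num false false num $  — match then
step 5: stack=$ num false false num H N  input=then bool num num false false num $  — expand N -> then N H num
step 6: stack=$ num false false num H num H N then  input=then bool num num false false num $  — match then
step 7: stack=$ num false false num H num H N  input=bool num num false false num $  — expand N -> bool
step 8: stack=$ num false false num H num H bool  input=bool num num false false num $  — match bool
step 9: stack=$ num false false num H num H  input=num num false false num $  — expand H -> ε
step 10: stack=$ num false false num H num  input=num num false false num $  — match num
step 11: stack=$ num false false num H  input=num false false num $  — expand H -> ε
step 12: stack=$ num false false num  input=num false false num $  — match num
step 13: stack=$ num false false  input=false false num $  — match false
step 14: stack=$ num false  input=false num $  — match false
step 15: stack=$ num  input=num $  — match num
Accept reached after 15 steps.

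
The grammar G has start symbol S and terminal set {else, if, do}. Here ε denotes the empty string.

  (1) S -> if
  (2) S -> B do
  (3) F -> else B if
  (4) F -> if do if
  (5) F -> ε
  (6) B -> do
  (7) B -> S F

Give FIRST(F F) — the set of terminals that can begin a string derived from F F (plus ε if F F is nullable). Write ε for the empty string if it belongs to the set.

FIRST(F) = {ε, else, if}
FIRST(S) = {do, if}  (via B do)
FIRST(B) = {do, if}  (via S F)
FIRST(F F): take FIRST of each symbol in turn, carrying on past any symbol whose FIRST contains ε; result {ε, else, if}.

{ε, else, if}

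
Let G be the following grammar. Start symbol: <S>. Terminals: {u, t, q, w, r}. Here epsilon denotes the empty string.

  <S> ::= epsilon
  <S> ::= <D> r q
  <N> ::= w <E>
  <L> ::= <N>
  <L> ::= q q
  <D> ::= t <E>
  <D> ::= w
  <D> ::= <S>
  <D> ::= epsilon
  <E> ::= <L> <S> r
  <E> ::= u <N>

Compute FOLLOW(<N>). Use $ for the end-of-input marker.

FIRST(<N>) = {w}
FIRST(<L>) = {q, w}  (via <N>)
FIRST(<E>) = {q, u, w}  (via <L> <S> r)
FIRST(<S>) = {epsilon, r, t, w}  (via <D> r q)
FIRST(<D>) = {epsilon, r, t, w}  (via <S>)
FOLLOW(<S>) includes $ since <S> is the start symbol.
FOLLOW(<L>): in <E>::=<L> <S> r, <L> is followed by <S> r with FIRST {r, t, w}. Thus FOLLOW(<L>) = {r, t, w}.
FOLLOW(<D>): in <S>::=<D> r q, <D> is followed by r q with FIRST {r}. Thus FOLLOW(<D>) = {r}.
FOLLOW(<S>): in <D>::=<S>, the suffix after <S> is empty, so FOLLOW(<S>) ⊇ FOLLOW(<D>) = {r}; in <E>::=<L> <S> r, <S> is followed by r with FIRST {r}. Thus FOLLOW(<S>) = {$, r}.
FOLLOW(<N>): in <L>::=<N>, the suffix after <N> is empty, so FOLLOW(<N>) ⊇ FOLLOW(<L>) = {r, t, w}; in <E>::=u <N>, the suffix after <N> is empty, so FOLLOW(<N>) ⊇ FOLLOW(<E>) = {r, t, w}. Thus FOLLOW(<N>) = {r, t, w}.
FOLLOW(<E>): in <N>::=w <E>, the suffix after <E> is empty, so FOLLOW(<E>) ⊇ FOLLOW(<N>) = {r, t, w}; in <D>::=t <E>, the suffix after <E> is empty, so FOLLOW(<E>) ⊇ FOLLOW(<D>) = {r}. Thus FOLLOW(<E>) = {r, t, w}.

{r, t, w}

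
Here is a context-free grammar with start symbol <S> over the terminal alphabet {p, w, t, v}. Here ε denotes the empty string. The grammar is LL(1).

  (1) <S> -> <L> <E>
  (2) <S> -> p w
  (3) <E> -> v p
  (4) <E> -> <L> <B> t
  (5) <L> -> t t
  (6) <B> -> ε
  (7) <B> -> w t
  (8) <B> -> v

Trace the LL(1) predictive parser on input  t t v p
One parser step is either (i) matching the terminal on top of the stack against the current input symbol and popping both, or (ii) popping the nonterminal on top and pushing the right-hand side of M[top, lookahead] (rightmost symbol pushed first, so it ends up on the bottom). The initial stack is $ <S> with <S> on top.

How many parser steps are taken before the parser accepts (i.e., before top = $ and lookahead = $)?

step 1: stack=$ <S>  input=t t v p $  — expand <S> -> <L> <E>
step 2: stack=$ <E> <L>  input=t t v p $  — expand <L> -> t t
step 3: stack=$ <E> t t  input=t t v p $  — match t
step 4: stack=$ <E> t  input=t v p $  — match t
step 5: stack=$ <E>  input=v p $  — expand <E> -> v p
step 6: stack=$ p v  input=v p $  — match v
step 7: stack=$ p  input=p $  — match p
Accept reached after 7 steps.

7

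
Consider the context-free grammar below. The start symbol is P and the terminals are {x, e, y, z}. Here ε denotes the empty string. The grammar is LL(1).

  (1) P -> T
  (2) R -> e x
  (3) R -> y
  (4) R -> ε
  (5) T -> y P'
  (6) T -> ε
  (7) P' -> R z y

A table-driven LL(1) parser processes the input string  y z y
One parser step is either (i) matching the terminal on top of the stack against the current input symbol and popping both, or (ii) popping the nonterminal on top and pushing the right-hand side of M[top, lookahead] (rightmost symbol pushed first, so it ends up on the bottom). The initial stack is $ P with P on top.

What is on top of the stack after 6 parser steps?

     Stack    Input    Action
  1  $ P      y z y $  expand P -> T
  2  $ T      y z y $  expand T -> y P'
  3  $ P' y   y z y $  match y
  4  $ P'     z y $    expand P' -> R z y
  5  $ y z R  z y $    expand R -> ε
  6  $ y z    z y $    match z
Stack after step 6: $ y (top = y).

y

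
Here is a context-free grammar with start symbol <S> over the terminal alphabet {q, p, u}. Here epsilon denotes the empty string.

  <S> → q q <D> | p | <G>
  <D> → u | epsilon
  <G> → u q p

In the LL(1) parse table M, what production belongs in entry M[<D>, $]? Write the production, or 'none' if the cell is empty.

FIRST(<D>) = {epsilon, u}
FIRST(<G>) = {u}
FIRST(<S>) = {p, q, u}  (via <G>)
FOLLOW(<S>) includes $ since <S> is the start symbol.
FOLLOW(<S>): <S> appears on no right-hand side. Thus FOLLOW(<S>) = {$}.
FOLLOW(<D>): in <S>→q q <D>, the suffix after <D> is empty, so FOLLOW(<D>) ⊇ FOLLOW(<S>) = {$}. Thus FOLLOW(<D>) = {$}.
For <D> → u: FIRST(u) = {u}, so it goes in M[<D>, t] for t ∈ {u}.
For <D> → epsilon: FIRST(epsilon) = {epsilon}, so it goes in M[<D>, t] for t ∈ {}; since epsilon ∈ FIRST, also for every t ∈ FOLLOW(<D>) = {$}.

<D> → epsilon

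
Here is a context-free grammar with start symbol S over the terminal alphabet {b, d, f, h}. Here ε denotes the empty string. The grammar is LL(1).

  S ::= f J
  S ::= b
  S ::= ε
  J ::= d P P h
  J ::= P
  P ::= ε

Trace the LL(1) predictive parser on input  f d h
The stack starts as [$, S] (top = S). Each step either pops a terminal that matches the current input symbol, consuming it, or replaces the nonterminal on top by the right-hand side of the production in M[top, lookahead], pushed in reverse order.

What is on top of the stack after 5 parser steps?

P

step 1: stack=$ S  input=f d h $  — expand S ::= f J
step 2: stack=$ J f  input=f d h $  — match f
step 3: stack=$ J  input=d h $  — expand J ::= d P P h
step 4: stack=$ h P P d  input=d h $  — match d
step 5: stack=$ h P P  input=h $  — expand P ::= ε
Stack after step 5: $ h P (top = P).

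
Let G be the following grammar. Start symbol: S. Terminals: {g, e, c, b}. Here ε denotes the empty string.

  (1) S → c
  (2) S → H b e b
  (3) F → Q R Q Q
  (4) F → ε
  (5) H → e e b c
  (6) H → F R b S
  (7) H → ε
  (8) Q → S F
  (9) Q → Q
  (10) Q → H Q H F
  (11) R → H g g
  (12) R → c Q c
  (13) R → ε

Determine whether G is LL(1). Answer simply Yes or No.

No

FIRST(S) = {b, c, e, g}
FIRST(F) = {ε, b, c, e, g}
FIRST(H) = {ε, b, c, e, g}
FIRST(Q) = {b, c, e, g}
FIRST(R) = {ε, b, c, e, g}
FOLLOW(S) = {$, b, c, e, g}
FOLLOW(F) = {b, c, e, g}
FOLLOW(H) = {b, c, e, g}
FOLLOW(Q) = {b, c, e, g}
FOLLOW(R) = {b, c, e, g}
Cell M[F, b] receives both F → Q R Q Q and F → ε — the grammar is not LL(1).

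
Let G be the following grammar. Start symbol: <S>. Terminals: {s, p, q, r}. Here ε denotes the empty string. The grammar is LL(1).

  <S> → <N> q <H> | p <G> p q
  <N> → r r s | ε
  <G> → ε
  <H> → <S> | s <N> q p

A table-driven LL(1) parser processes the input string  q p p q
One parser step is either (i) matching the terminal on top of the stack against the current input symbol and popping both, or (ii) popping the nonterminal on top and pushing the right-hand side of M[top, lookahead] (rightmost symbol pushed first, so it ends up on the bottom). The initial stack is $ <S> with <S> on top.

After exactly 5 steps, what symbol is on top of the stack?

p

     Stack        Input      Action
  1  $ <S>        q p p q $  expand <S> → <N> q <H>
  2  $ <H> q <N>  q p p q $  expand <N> → ε
  3  $ <H> q      q p p q $  match q
  4  $ <H>        p p q $    expand <H> → <S>
  5  $ <S>        p p q $    expand <S> → p <G> p q
Stack after step 5: $ q p <G> p (top = p).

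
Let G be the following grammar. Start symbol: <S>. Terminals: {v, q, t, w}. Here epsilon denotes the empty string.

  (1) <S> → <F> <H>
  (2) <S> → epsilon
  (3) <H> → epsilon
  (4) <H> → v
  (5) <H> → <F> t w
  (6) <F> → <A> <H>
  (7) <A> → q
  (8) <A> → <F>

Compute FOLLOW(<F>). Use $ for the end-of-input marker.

FIRST(<S>) = {epsilon, q}  (via <F> <H>)
FIRST(<H>) = {epsilon, q, v}  (via <F> t w)
FIRST(<F>) = {q}  (via <A> <H>)
FIRST(<A>) = {q}  (via <F>)
FOLLOW(<S>) includes $ since <S> is the start symbol.
FOLLOW(<S>): <S> appears on no right-hand side. Thus FOLLOW(<S>) = {$}.
FOLLOW(<H>): in <S>→<F> <H>, the suffix after <H> is empty, so FOLLOW(<H>) ⊇ FOLLOW(<S>) = {$}; in <F>→<A> <H>, the suffix after <H> is empty, so FOLLOW(<H>) ⊇ FOLLOW(<F>) = {$, q, t, v}. Thus FOLLOW(<H>) = {$, q, t, v}.
FOLLOW(<F>): in <S>→<F> <H>, <F> is followed by <H> with FIRST {epsilon, q, v}; in <S>→<F> <H>, the suffix after <F> is nullable, so FOLLOW(<F>) ⊇ FOLLOW(<S>) = {$}; in <H>→<F> t w, <F> is followed by t w with FIRST {t}; in <A>→<F>, the suffix after <F> is empty, so FOLLOW(<F>) ⊇ FOLLOW(<A>) = {$, q, t, v}. Thus FOLLOW(<F>) = {$, q, t, v}.
FOLLOW(<A>): in <F>→<A> <H>, <A> is followed by <H> with FIRST {epsilon, q, v}; in <F>→<A> <H>, the suffix after <A> is nullable, so FOLLOW(<A>) ⊇ FOLLOW(<F>) = {$, q, t, v}. Thus FOLLOW(<A>) = {$, q, t, v}.

{$, q, t, v}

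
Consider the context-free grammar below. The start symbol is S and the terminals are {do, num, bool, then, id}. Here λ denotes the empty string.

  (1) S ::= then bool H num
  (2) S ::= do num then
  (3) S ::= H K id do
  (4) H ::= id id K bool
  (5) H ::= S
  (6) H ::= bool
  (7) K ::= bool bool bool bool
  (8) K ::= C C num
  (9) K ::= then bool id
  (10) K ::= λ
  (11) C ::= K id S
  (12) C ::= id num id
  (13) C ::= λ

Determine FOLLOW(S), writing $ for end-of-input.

FIRST(S): from S::=then bool H num we get {then}; from S::=do num then we get {do}; from S::=H K id do we get {bool, do, id, then}. So FIRST(S) = {bool, do, id, then}.
FIRST(H): from H::=id id K bool we get {id}; from H::=S we get {bool, do, id, then}; from H::=bool we get {bool}. So FIRST(H) = {bool, do, id, then}.
FIRST(K): from K::=bool bool bool bool we get {bool}; from K::=C C num we get {bool, id, num, then}; from K::=then bool id we get {then}; from K::=λ we get {λ}. So FIRST(K) = {λ, bool, id, num, then}.
FIRST(C): from C::=K id S we get {bool, id, num, then}; from C::=id num id we get {id}; from C::=λ we get {λ}. So FIRST(C) = {λ, bool, id, num, then}.
FOLLOW(S) includes $ since S is the start symbol.
FOLLOW(H): in S::=then bool H num, H is followed by num with FIRST {num}; in S::=H K id do, H is followed by K id do with FIRST {bool, id, num, then}. Thus FOLLOW(H) = {bool, id, num, then}.
FOLLOW(K): in S::=H K id do, K is followed by id do with FIRST {id}; in H::=id id K bool, K is followed by bool with FIRST {bool}; in C::=K id S, K is followed by id S with FIRST {id}. Thus FOLLOW(K) = {bool, id}.
FOLLOW(C): in K::=C C num (occurrence 1), C is followed by C num with FIRST {bool, id, num, then}; in K::=C C num (occurrence 2), C is followed by num with FIRST {num}. Thus FOLLOW(C) = {bool, id, num, then}.
FOLLOW(S): in H::=S, the suffix after S is empty, so FOLLOW(S) ⊇ FOLLOW(H) = {bool, id, num, then}; in C::=K id S, the suffix after S is empty, so FOLLOW(S) ⊇ FOLLOW(C) = {bool, id, num, then}. Thus FOLLOW(S) = {$, bool, id, num, then}.

{$, bool, id, num, then}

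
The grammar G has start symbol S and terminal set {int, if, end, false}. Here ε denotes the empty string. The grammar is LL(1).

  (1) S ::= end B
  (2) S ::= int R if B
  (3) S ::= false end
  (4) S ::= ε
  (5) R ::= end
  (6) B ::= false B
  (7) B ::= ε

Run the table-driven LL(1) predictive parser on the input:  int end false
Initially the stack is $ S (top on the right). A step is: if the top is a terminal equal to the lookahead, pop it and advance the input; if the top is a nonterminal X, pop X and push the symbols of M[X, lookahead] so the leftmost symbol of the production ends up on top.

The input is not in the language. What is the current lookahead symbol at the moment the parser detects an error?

     Stack         Input            Action
  1  $ S           int end false $  expand S ::= int R if B
  2  $ B if R int  int end false $  match int
  3  $ B if R      end false $      expand R ::= end
  4  $ B if end    end false $      match end
  5  $ B if        false $          error: top is terminal if but lookahead is false

false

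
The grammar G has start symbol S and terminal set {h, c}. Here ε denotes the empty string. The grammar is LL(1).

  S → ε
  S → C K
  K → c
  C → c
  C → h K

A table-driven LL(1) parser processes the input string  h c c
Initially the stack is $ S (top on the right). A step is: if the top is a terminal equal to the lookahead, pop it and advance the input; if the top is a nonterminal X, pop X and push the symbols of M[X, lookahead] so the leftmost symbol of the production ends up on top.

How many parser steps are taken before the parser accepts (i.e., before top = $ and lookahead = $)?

step 1: stack=$ S  input=h c c $  — expand S → C K
step 2: stack=$ K C  input=h c c $  — expand C → h K
step 3: stack=$ K K h  input=h c c $  — match h
step 4: stack=$ K K  input=c c $  — expand K → c
step 5: stack=$ K c  input=c c $  — match c
step 6: stack=$ K  input=c $  — expand K → c
step 7: stack=$ c  input=c $  — match c
Accept reached after 7 steps.

7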